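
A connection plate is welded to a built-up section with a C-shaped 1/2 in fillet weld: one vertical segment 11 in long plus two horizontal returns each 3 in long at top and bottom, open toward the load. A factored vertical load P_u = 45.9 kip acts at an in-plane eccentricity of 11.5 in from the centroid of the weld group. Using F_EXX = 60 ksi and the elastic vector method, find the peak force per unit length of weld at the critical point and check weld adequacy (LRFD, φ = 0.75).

Total weld length L_w = 17 in. Treat welds as unit-width lines.
Centroid: x̄ = 2×3×1.5 / 17 = 0.5294 in from the vertical weld.
Polar moment about centroid: J = I_x + I_y = [11³/12 + 2×3×5.5²] + [11×0.5294² + 2(3³/12 + 3×0.9706²)] = 305.7 in³.
Direct shear f_v = P/L_w = 45.9 / 17 = 2.7 kip/in (vertical).
Torsion M = P·e = 45.9 × 11.5 = 527.85 kip·in.
Critical point at (x, y) = (2.471, 5.5) from centroid. f_tx = M·y/J = 9.498 kip/in; f_ty = M·x/J = 4.267 kip/in.
Resultant f_max = √[f_tx² + (f_v + f_ty)²] = √[9.498² + (2.7 + 4.267)²] = 11.78 kip/in.
Capacity per unit length: φr_n = 0.75 × 0.6 × 60 × (0.707 × 0.5) = 9.544 kip/in.
11.78 > 9.544 → NOT adequate.

f_max ≈ 11.8 kip/in; NOT adequate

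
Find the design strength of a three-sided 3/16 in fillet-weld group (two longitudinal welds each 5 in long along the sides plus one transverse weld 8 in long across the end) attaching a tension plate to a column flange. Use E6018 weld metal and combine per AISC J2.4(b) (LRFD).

φR_n ≈ 73.4 kip

E60XX → F_EXX = 60 ksi.
t_e = 0.707 × 0.1875 = 0.1326 in.
R_nwl = 0.6 × 60 × 0.1326 × 10 = 47.72 kip (longitudinal, 2 welds).
R_nwt = 0.6 × 60 × 0.1326 × 8 = 38.18 kip (transverse, base value).
(i) R_nwl + R_nwt = 85.9 kip; (ii) 0.85 R_nwl + 1.5 R_nwt = 97.83 kip.
R_n = max = 97.83 kip [governs: (ii)]; φR_n = 73.37 kip.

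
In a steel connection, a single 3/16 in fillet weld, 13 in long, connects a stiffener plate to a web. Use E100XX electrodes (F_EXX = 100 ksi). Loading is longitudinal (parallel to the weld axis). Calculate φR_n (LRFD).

Effective throat t_e = 0.707 × 0.1875 = 0.1326 in.
Total length L = 13 in; A_we = 0.1326 × 13 = 1.723 in².
F_nw = 0.6 F_EXX = 0.6 × 100 = 60 ksi.
φR_n = 0.75 × 60 × 1.723 = 77.55 kip.

φR_n ≈ 77.5 kip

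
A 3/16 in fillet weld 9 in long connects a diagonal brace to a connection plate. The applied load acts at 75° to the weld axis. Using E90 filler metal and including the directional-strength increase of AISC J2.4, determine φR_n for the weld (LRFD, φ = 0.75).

φR_n ≈ 71.3 kip

E90XX → F_EXX = 90 ksi.
t_e = 0.707 × 0.1875 = 0.1326 in; A_we = 0.1326 × 9 = 1.193 in².
Directional factor: 1.0 + 0.5 sin^1.5(75°) = 1.475.
F_nw = 0.6 × 90 × 1.475 = 79.63 ksi.
φR_n = 0.75 × 79.63 × 1.193 = 71.25 kip.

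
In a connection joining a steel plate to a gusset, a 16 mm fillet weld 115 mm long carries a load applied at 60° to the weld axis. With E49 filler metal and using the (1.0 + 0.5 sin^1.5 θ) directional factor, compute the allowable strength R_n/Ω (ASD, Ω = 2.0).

E49XX → F_EXX = 490 MPa.
t_e = 0.707 × 16 = 11.31 mm; A_we = 11.31 × 115 = 1301 mm².
Directional factor: 1.0 + 0.5 sin^1.5(60°) = 1.403.
F_nw = 0.6 × 490 × 1.403 = 412.5 MPa.
R_n/Ω = (412.5 × 1301) / 2.0 × 10⁻³ = 268.3 kN.

R_n/Ω ≈ 268 kN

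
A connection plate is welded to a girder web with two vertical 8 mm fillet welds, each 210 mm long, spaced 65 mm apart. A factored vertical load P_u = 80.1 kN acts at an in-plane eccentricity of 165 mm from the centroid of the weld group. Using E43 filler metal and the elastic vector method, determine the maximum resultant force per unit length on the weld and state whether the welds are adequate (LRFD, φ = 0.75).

f_max ≈ 808 N/mm; adequate

E43XX → F_EXX = 430 MPa.
Total weld length L_w = 420 mm. Treat welds as unit-width lines.
Polar moment about centroid: J = 2[d³/12 + d(b/2)²] = 2[210³/12 + 210×32.5²] = 1987000 mm³.
Direct shear f_v = P/L_w = 80.1×10³ / 420 = 190.7 N/mm (vertical).
Torsion M = P·e = 80.1×10³ × 165 = 13216000 N·mm.
Critical point at (x, y) = (32.5, 105) from centroid. f_tx = M·y/J = 698.4 N/mm; f_ty = M·x/J = 216.2 N/mm.
Resultant f_max = √[f_tx² + (f_v + f_ty)²] = √[698.4² + (190.7 + 216.2)²] = 808.2 N/mm.
Capacity per unit length: φr_n = 0.75 × 0.6 × 430 × (0.707 × 8) = 1094 N/mm.
808.2 ≤ 1094 → adequate.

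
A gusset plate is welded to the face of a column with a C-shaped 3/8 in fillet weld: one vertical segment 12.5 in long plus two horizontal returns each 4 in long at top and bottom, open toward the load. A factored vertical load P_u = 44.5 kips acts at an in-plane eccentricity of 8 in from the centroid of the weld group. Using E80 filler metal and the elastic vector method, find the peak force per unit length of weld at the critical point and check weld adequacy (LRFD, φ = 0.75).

f_max ≈ 6.25 kip/in; adequate

E80XX → F_EXX = 80 ksi.
Total weld length L_w = 20.5 in. Treat welds as unit-width lines.
Centroid: x̄ = 2×4×2 / 20.5 = 0.7805 in from the vertical weld.
Polar moment about centroid: J = I_x + I_y = [12.5³/12 + 2×4×6.25²] + [12.5×0.7805² + 2(4³/12 + 4×1.22²)] = 505.4 in³.
Direct shear f_v = P/L_w = 44.5 / 20.5 = 2.171 kip/in (vertical).
Torsion M = P·e = 44.5 × 8 = 356 kip·in.
Critical point at (x, y) = (3.22, 6.25) from centroid. f_tx = M·y/J = 4.402 kip/in; f_ty = M·x/J = 2.268 kip/in.
Resultant f_max = √[f_tx² + (f_v + f_ty)²] = √[4.402² + (2.171 + 2.268)²] = 6.251 kip/in.
Capacity per unit length: φr_n = 0.75 × 0.6 × 80 × (0.707 × 0.375) = 9.544 kip/in.
6.251 ≤ 9.544 → adequate.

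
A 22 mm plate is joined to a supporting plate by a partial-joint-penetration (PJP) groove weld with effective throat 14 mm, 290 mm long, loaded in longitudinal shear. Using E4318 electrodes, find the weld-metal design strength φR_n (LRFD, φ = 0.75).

E43XX → F_EXX = 430 MPa.
Effective throat (given) t_e = 14 mm.
A_we = 14 × 290 = 4060 mm².
F_nw = 0.6 F_EXX = 258 MPa.
φR_n = 0.75 × 258 × 4060 × 10⁻³ = 785.6 kN.

φR_n ≈ 786 kN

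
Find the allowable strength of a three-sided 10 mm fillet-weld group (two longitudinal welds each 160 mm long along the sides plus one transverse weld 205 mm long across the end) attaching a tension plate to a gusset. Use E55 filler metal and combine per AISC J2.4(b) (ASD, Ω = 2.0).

E55XX → F_EXX = 550 MPa.
t_e = 0.707 × 10 = 7.07 mm.
R_nwl = 0.6 × 550 × 7.07 × 320 × 10⁻³ = 746.6 kN (longitudinal, 2 welds).
R_nwt = 0.6 × 550 × 7.07 × 205 × 10⁻³ = 478.3 kN (transverse, base value).
(i) R_nwl + R_nwt = 1225 kN; (ii) 0.85 R_nwl + 1.5 R_nwt = 1352 kN.
R_n = max = 1352 kN [governs: (ii)]; R_n/Ω = 676 kN.

R_n/Ω ≈ 676 kN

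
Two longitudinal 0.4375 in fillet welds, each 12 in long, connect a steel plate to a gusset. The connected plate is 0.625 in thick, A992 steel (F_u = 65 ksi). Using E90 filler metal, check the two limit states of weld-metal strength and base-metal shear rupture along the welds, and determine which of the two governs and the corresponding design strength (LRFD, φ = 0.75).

E90XX → F_EXX = 90 ksi.
t_e = 0.707 × 0.4375 = 0.3093 in; L = 24 in.
Weld metal: φR_n = 0.75 × 0.6 × 90 × 0.3093 × 24 = 300.7 kip.
Base metal (shear rupture): φR_n = 0.75 × 0.6 × 65 × 0.625 × 24 = 438.8 kip.
Governing: weld metal.

φR_n ≈ 301 kip (weld metal governs)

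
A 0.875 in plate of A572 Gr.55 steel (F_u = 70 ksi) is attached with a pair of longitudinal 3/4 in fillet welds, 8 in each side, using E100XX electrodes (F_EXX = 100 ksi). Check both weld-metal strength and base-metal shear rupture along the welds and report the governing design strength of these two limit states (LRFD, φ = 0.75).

t_e = 0.707 × 0.75 = 0.5302 in; L = 16 in.
Weld metal: φR_n = 0.75 × 0.6 × 100 × 0.5302 × 16 = 381.8 kips.
Base metal (shear rupture): φR_n = 0.75 × 0.6 × 70 × 0.875 × 16 = 441 kips.
Governing: weld metal.

φR_n ≈ 382 kips (weld metal governs)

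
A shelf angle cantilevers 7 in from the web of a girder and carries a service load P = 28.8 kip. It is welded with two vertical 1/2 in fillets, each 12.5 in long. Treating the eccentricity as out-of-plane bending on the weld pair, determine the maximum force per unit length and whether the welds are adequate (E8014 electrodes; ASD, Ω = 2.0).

E80XX → F_EXX = 80 ksi.
L_w = 2 × 12.5 = 25 in; section modulus (unit throat) S = 2 × L²/6 = 52.08 in².
Direct shear f_v = P/L_w = 28.8/25 = 1.152 kip/in.
Moment M = P × e = 28.8 × 7 = 201.6 kip·in; bending f_b = M/S = 3.871 kip/in.
f_max = √(f_v² + f_b²) = √(1.152² + 3.871²) = 4.039 kip/in.
r_n/Ω = (1/2.0) × 0.6 × 80 × (0.707 × 0.5) = 8.484 kip/in → adequate.

f_max ≈ 4.04 kip/in; adequate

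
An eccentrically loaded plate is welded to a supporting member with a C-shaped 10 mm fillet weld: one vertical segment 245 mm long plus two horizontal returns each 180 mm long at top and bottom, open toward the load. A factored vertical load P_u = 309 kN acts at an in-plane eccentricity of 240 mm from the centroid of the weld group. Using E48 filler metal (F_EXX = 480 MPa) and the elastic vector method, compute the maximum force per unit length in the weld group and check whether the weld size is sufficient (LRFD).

Total weld length L_w = 605 mm. Treat welds as unit-width lines.
Centroid: x̄ = 2×180×90 / 605 = 53.55 mm from the vertical weld.
Polar moment about centroid: J = I_x + I_y = [245³/12 + 2×180×122.5²] + [245×53.55² + 2(180³/12 + 180×36.45²)] = 8781000 mm³.
Direct shear f_v = P/L_w = 309×10³ / 605 = 510.7 N/mm (vertical).
Torsion M = P·e = 309×10³ × 240 = 74160000 N·mm.
Critical point at (x, y) = (126.4, 122.5) from centroid. f_tx = M·y/J = 1035 N/mm; f_ty = M·x/J = 1068 N/mm.
Resultant f_max = √[f_tx² + (f_v + f_ty)²] = √[1035² + (510.7 + 1068)²] = 1888 N/mm.
Capacity per unit length: φr_n = 0.75 × 0.6 × 480 × (0.707 × 10) = 1527 N/mm.
1888 > 1527 → NOT adequate.

f_max ≈ 1890 N/mm; NOT adequate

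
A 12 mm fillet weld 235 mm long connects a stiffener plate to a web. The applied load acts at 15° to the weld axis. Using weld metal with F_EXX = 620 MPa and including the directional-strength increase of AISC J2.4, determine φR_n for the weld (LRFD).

φR_n ≈ 593 kN

t_e = 0.707 × 12 = 8.484 mm; A_we = 8.484 × 235 = 1994 mm².
Directional factor: 1.0 + 0.5 sin^1.5(15°) = 1.066.
F_nw = 0.6 × 620 × 1.066 = 396.5 MPa.
φR_n = 0.75 × 396.5 × 1994 × 10⁻³ = 592.9 kN.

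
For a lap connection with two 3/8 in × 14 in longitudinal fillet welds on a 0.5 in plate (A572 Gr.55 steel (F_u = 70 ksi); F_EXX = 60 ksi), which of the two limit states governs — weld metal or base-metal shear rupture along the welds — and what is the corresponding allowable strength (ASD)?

t_e = 0.707 × 0.375 = 0.2651 in; L = 28 in.
Weld metal: R_n/Ω = (1/2.0) × 0.6 × 60 × 0.2651 × 28 = 133.6 kips.
Base metal (shear rupture): R_n/Ω = (1/2.0) × 0.6 × 70 × 0.5 × 28 = 294 kips.
Governing: weld metal.

R_n/Ω ≈ 134 kips (weld metal governs)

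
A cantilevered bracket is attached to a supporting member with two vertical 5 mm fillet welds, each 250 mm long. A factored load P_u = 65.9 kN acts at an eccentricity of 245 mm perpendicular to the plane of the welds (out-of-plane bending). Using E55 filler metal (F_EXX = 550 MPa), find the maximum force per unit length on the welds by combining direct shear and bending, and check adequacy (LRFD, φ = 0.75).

f_max ≈ 786 N/mm; adequate

L_w = 2 × 250 = 500 mm; section modulus (unit throat) S = 2 × L²/6 = 20830 mm².
Direct shear f_v = P/L_w = 65.9×10³/500 = 131.8 N/mm.
Moment M = P × e = 65.9×10³ × 245 = 16146000 N·mm; bending f_b = M/S = 775 N/mm.
f_max = √(f_v² + f_b²) = √(131.8² + 775²) = 786.1 N/mm.
φr_n = 0.75 × 0.6 × 550 × (0.707 × 5) = 874.9 N/mm → adequate.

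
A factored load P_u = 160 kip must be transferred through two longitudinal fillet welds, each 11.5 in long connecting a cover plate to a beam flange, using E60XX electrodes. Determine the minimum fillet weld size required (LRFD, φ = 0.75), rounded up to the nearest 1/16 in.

E60XX → F_EXX = 60 ksi.
Total weld length L = 23 in.
Required throat t_e = P_u / (φ × 0.6 F_EXX × L) = 160 / (0.75 × 0.6 × 60 × 23) = 0.2576 in.
Required leg w = t_e / 0.707 = 0.3644 in → use 3/8 in.

w = 3/8 in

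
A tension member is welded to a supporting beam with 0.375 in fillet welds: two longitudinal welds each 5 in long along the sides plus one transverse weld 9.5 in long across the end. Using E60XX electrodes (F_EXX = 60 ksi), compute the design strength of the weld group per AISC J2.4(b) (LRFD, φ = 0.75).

φR_n ≈ 163 kips

t_e = 0.707 × 0.375 = 0.2651 in.
R_nwl = 0.6 × 60 × 0.2651 × 10 = 95.44 kips (longitudinal, 2 welds).
R_nwt = 0.6 × 60 × 0.2651 × 9.5 = 90.67 kips (transverse, base value).
(i) R_nwl + R_nwt = 186.1 kips; (ii) 0.85 R_nwl + 1.5 R_nwt = 217.1 kips.
R_n = max = 217.1 kips [governs: (ii)]; φR_n = 162.9 kips.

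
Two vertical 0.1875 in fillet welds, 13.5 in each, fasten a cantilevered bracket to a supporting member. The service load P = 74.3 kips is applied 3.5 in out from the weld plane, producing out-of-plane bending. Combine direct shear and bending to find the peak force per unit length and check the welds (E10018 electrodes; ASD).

f_max ≈ 5.09 kip/in; NOT adequate

E100XX → F_EXX = 100 ksi.
L_w = 2 × 13.5 = 27 in; section modulus (unit throat) S = 2 × L²/6 = 60.75 in².
Direct shear f_v = P/L_w = 74.3/27 = 2.752 kip/in.
Moment M = P × e = 74.3 × 3.5 = 260.05 kip·in; bending f_b = M/S = 4.281 kip/in.
f_max = √(f_v² + f_b²) = √(2.752² + 4.281²) = 5.089 kip/in.
r_n/Ω = (1/2.0) × 0.6 × 100 × (0.707 × 0.1875) = 3.977 kip/in → NOT adequate.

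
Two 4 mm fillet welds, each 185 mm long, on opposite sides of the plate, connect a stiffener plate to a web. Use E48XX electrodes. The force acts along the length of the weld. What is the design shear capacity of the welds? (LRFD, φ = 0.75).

φR_n ≈ 226 kN

E48XX → F_EXX = 480 MPa.
Effective throat t_e = 0.707 × 4 = 2.828 mm.
Total length L = 370 mm; A_we = 2.828 × 370 = 1046 mm².
F_nw = 0.6 F_EXX = 0.6 × 480 = 288 MPa.
φR_n = 0.75 × 288 × 1046 × 10⁻³ = 226 kN.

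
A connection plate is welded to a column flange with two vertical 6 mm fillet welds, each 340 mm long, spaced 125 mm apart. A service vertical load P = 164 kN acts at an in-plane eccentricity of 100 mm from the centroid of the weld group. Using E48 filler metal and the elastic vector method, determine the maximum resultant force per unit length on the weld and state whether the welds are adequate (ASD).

f_max ≈ 465 N/mm; adequate

E48XX → F_EXX = 480 MPa.
Total weld length L_w = 680 mm. Treat welds as unit-width lines.
Polar moment about centroid: J = 2[d³/12 + d(b/2)²] = 2[340³/12 + 340×62.5²] = 9207000 mm³.
Direct shear f_v = P/L_w = 164×10³ / 680 = 241.2 N/mm (vertical).
Torsion M = P·e = 164×10³ × 100 = 16400000 N·mm.
Critical point at (x, y) = (62.5, 170) from centroid. f_tx = M·y/J = 302.8 N/mm; f_ty = M·x/J = 111.3 N/mm.
Resultant f_max = √[f_tx² + (f_v + f_ty)²] = √[302.8² + (241.2 + 111.3)²] = 464.7 N/mm.
Capacity per unit length: r_n/Ω = (1/2.0) × 0.6 × 480 × (0.707 × 6) = 610.8 N/mm.
464.7 ≤ 610.8 → adequate.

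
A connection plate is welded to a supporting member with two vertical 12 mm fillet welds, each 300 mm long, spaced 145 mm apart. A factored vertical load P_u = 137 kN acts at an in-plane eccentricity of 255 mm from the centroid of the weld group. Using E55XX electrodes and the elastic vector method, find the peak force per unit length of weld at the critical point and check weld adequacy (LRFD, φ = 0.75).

f_max ≈ 884 N/mm; adequate

E55XX → F_EXX = 550 MPa.
Total weld length L_w = 600 mm. Treat welds as unit-width lines.
Polar moment about centroid: J = 2[d³/12 + d(b/2)²] = 2[300³/12 + 300×72.5²] = 7654000 mm³.
Direct shear f_v = P/L_w = 137×10³ / 600 = 228.3 N/mm (vertical).
Torsion M = P·e = 137×10³ × 255 = 34935000 N·mm.
Critical point at (x, y) = (72.5, 150) from centroid. f_tx = M·y/J = 684.7 N/mm; f_ty = M·x/J = 330.9 N/mm.
Resultant f_max = √[f_tx² + (f_v + f_ty)²] = √[684.7² + (228.3 + 330.9)²] = 884 N/mm.
Capacity per unit length: φr_n = 0.75 × 0.6 × 550 × (0.707 × 12) = 2100 N/mm.
884 ≤ 2100 → adequate.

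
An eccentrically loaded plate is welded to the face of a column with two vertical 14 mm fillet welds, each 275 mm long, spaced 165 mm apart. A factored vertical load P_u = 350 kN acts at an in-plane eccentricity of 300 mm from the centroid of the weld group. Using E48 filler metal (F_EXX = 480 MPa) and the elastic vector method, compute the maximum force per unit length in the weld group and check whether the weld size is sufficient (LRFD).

f_max ≈ 2720 N/mm; NOT adequate

Total weld length L_w = 550 mm. Treat welds as unit-width lines.
Polar moment about centroid: J = 2[d³/12 + d(b/2)²] = 2[275³/12 + 275×82.5²] = 7210000 mm³.
Direct shear f_v = P/L_w = 350×10³ / 550 = 636.4 N/mm (vertical).
Torsion M = P·e = 350×10³ × 300 = 105000000 N·mm.
Critical point at (x, y) = (82.5, 137.5) from centroid. f_tx = M·y/J = 2003 N/mm; f_ty = M·x/J = 1202 N/mm.
Resultant f_max = √[f_tx² + (f_v + f_ty)²] = √[2003² + (636.4 + 1202)²] = 2718 N/mm.
Capacity per unit length: φr_n = 0.75 × 0.6 × 480 × (0.707 × 14) = 2138 N/mm.
2718 > 2138 → NOT adequate.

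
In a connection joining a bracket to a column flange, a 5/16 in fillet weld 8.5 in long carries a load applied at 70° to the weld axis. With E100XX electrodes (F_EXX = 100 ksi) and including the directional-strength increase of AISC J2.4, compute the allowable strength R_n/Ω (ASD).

R_n/Ω ≈ 82 kips

t_e = 0.707 × 0.3125 = 0.2209 in; A_we = 0.2209 × 8.5 = 1.878 in².
Directional factor: 1.0 + 0.5 sin^1.5(70°) = 1.455.
F_nw = 0.6 × 100 × 1.455 = 87.33 ksi.
R_n/Ω = (87.33 × 1.878) / 2.0 = 82 kips.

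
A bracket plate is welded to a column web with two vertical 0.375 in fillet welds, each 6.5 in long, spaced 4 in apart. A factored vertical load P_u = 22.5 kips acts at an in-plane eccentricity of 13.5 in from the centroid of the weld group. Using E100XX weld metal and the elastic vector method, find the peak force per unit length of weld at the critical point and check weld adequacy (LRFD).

E100XX → F_EXX = 100 ksi.
Total weld length L_w = 13 in. Treat welds as unit-width lines.
Polar moment about centroid: J = 2[d³/12 + d(b/2)²] = 2[6.5³/12 + 6.5×2²] = 97.77 in³.
Direct shear f_v = P/L_w = 22.5 / 13 = 1.731 kip/in (vertical).
Torsion M = P·e = 22.5 × 13.5 = 303.75 kip·in.
Critical point at (x, y) = (2, 3.25) from centroid. f_tx = M·y/J = 10.1 kip/in; f_ty = M·x/J = 6.214 kip/in.
Resultant f_max = √[f_tx² + (f_v + f_ty)²] = √[10.1² + (1.731 + 6.214)²] = 12.85 kip/in.
Capacity per unit length: φr_n = 0.75 × 0.6 × 100 × (0.707 × 0.375) = 11.93 kip/in.
12.85 > 11.93 → NOT adequate.

f_max ≈ 12.8 kip/in; NOT adequate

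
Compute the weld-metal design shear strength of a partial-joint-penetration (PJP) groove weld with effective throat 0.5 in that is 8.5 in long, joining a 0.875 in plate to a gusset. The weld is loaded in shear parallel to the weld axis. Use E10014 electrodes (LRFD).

E100XX → F_EXX = 100 ksi.
Effective throat (given) t_e = 0.5 in.
A_we = 0.5 × 8.5 = 4.25 in².
F_nw = 0.6 F_EXX = 60 ksi.
φR_n = 0.75 × 60 × 4.25 = 191.2 kips.

φR_n ≈ 191 kips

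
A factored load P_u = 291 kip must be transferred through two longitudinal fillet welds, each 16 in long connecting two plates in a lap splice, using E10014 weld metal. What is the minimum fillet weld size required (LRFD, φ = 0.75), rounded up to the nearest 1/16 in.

E100XX → F_EXX = 100 ksi.
Total weld length L = 32 in.
Required throat t_e = P_u / (φ × 0.6 F_EXX × L) = 291 / (0.75 × 0.6 × 100 × 32) = 0.2021 in.
Required leg w = t_e / 0.707 = 0.2858 in → use 5/16 in.

w = 5/16 in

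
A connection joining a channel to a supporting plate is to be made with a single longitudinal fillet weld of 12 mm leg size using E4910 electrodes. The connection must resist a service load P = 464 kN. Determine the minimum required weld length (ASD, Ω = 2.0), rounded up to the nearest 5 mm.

E49XX → F_EXX = 490 MPa.
Throat t_e = 0.707 × 12 = 8.484 mm.
r_n/Ω = (0.6 × 490 × 8.484) / 2.0 = 1247 N/mm = 1.247 kN/mm.
L_req = P / (r_n/Ω) = 464 / 1.247 = 372 mm total.
Round up → use L = 375 mm.

L = 375 mm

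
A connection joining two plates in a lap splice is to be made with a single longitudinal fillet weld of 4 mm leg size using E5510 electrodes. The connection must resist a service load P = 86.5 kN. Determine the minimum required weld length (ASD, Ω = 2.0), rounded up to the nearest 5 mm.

E55XX → F_EXX = 550 MPa.
Throat t_e = 0.707 × 4 = 2.828 mm.
r_n/Ω = (0.6 × 550 × 2.828) / 2.0 = 466.6 N/mm = 0.4666 kN/mm.
L_req = P / (r_n/Ω) = 86.5 / 0.4666 = 185.4 mm total.
Round up → use L = 190 mm.

L = 190 mm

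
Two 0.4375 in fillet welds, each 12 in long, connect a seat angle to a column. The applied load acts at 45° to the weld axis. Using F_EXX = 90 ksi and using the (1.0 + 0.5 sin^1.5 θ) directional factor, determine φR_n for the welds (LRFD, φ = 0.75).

t_e = 0.707 × 0.4375 = 0.3093 in; A_we = 0.3093 × 24 = 7.423 in².
Directional factor: 1.0 + 0.5 sin^1.5(45°) = 1.297.
F_nw = 0.6 × 90 × 1.297 = 70.05 ksi.
φR_n = 0.75 × 70.05 × 7.423 = 390 kip.

φR_n ≈ 390 kip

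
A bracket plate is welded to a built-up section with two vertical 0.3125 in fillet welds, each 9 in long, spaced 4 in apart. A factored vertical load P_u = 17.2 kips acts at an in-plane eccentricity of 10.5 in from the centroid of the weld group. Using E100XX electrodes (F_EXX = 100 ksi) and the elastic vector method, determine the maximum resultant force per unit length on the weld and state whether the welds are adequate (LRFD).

f_max ≈ 5.06 kip/in; adequate

Total weld length L_w = 18 in. Treat welds as unit-width lines.
Polar moment about centroid: J = 2[d³/12 + d(b/2)²] = 2[9³/12 + 9×2²] = 193.5 in³.
Direct shear f_v = P/L_w = 17.2 / 18 = 0.9556 kip/in (vertical).
Torsion M = P·e = 17.2 × 10.5 = 180.6 kip·in.
Critical point at (x, y) = (2, 4.5) from centroid. f_tx = M·y/J = 4.2 kip/in; f_ty = M·x/J = 1.867 kip/in.
Resultant f_max = √[f_tx² + (f_v + f_ty)²] = √[4.2² + (0.9556 + 1.867)²] = 5.06 kip/in.
Capacity per unit length: φr_n = 0.75 × 0.6 × 100 × (0.707 × 0.3125) = 9.942 kip/in.
5.06 ≤ 9.942 → adequate.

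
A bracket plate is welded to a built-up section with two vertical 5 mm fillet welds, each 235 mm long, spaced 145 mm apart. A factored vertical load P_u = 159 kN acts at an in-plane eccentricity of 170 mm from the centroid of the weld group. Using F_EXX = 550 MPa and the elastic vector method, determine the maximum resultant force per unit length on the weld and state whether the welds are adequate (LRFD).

Total weld length L_w = 470 mm. Treat welds as unit-width lines.
Polar moment about centroid: J = 2[d³/12 + d(b/2)²] = 2[235³/12 + 235×72.5²] = 4633000 mm³.
Direct shear f_v = P/L_w = 159×10³ / 470 = 338.3 N/mm (vertical).
Torsion M = P·e = 159×10³ × 170 = 27030000 N·mm.
Critical point at (x, y) = (72.5, 117.5) from centroid. f_tx = M·y/J = 685.5 N/mm; f_ty = M·x/J = 422.9 N/mm.
Resultant f_max = √[f_tx² + (f_v + f_ty)²] = √[685.5² + (338.3 + 422.9)²] = 1024 N/mm.
Capacity per unit length: φr_n = 0.75 × 0.6 × 550 × (0.707 × 5) = 874.9 N/mm.
1024 > 874.9 → NOT adequate.

f_max ≈ 1020 N/mm; NOT adequate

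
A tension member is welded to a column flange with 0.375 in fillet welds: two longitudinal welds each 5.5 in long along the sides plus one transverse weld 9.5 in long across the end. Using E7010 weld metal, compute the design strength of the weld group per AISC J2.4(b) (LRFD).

φR_n ≈ 197 kips

E70XX → F_EXX = 70 ksi.
t_e = 0.707 × 0.375 = 0.2651 in.
R_nwl = 0.6 × 70 × 0.2651 × 11 = 122.5 kips (longitudinal, 2 welds).
R_nwt = 0.6 × 70 × 0.2651 × 9.5 = 105.8 kips (transverse, base value).
(i) R_nwl + R_nwt = 228.3 kips; (ii) 0.85 R_nwl + 1.5 R_nwt = 262.8 kips.
R_n = max = 262.8 kips [governs: (ii)]; φR_n = 197.1 kips.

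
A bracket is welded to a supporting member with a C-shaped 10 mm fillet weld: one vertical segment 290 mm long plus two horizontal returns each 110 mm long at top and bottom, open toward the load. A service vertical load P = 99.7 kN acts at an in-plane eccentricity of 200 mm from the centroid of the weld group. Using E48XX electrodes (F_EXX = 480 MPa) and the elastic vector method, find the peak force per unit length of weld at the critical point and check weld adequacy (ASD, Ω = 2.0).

Total weld length L_w = 510 mm. Treat welds as unit-width lines.
Centroid: x̄ = 2×110×55 / 510 = 23.73 mm from the vertical weld.
Polar moment about centroid: J = I_x + I_y = [290³/12 + 2×110×145²] + [290×23.73² + 2(110³/12 + 110×31.27²)] = 7258000 mm³.
Direct shear f_v = P/L_w = 99.7×10³ / 510 = 195.5 N/mm (vertical).
Torsion M = P·e = 99.7×10³ × 200 = 19940000 N·mm.
Critical point at (x, y) = (86.27, 145) from centroid. f_tx = M·y/J = 398.4 N/mm; f_ty = M·x/J = 237 N/mm.
Resultant f_max = √[f_tx² + (f_v + f_ty)²] = √[398.4² + (195.5 + 237)²] = 588 N/mm.
Capacity per unit length: r_n/Ω = (1/2.0) × 0.6 × 480 × (0.707 × 10) = 1018 N/mm.
588 ≤ 1018 → adequate.

f_max ≈ 588 N/mm; adequate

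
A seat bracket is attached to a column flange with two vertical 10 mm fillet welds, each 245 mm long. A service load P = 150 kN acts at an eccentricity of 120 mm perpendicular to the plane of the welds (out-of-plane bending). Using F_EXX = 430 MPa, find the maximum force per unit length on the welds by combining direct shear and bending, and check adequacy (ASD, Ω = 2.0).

L_w = 2 × 245 = 490 mm; section modulus (unit throat) S = 2 × L²/6 = 20010 mm².
Direct shear f_v = P/L_w = 150×10³/490 = 306.1 N/mm.
Moment M = P × e = 150×10³ × 120 = 18000000 N·mm; bending f_b = M/S = 899.6 N/mm.
f_max = √(f_v² + f_b²) = √(306.1² + 899.6²) = 950.3 N/mm.
r_n/Ω = (1/2.0) × 0.6 × 430 × (0.707 × 10) = 912 N/mm → NOT adequate.

f_max ≈ 950 N/mm; NOT adequate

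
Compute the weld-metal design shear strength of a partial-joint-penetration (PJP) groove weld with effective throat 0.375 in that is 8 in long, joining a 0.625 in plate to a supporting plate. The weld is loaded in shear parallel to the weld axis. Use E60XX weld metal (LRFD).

φR_n ≈ 81 kips

E60XX → F_EXX = 60 ksi.
Effective throat (given) t_e = 0.375 in.
A_we = 0.375 × 8 = 3 in².
F_nw = 0.6 F_EXX = 36 ksi.
φR_n = 0.75 × 36 × 3 = 81 kips.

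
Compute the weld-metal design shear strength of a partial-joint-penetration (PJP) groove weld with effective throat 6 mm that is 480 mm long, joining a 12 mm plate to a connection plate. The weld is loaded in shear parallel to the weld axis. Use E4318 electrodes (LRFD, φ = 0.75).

E43XX → F_EXX = 430 MPa.
Effective throat (given) t_e = 6 mm.
A_we = 6 × 480 = 2880 mm².
F_nw = 0.6 F_EXX = 258 MPa.
φR_n = 0.75 × 258 × 2880 × 10⁻³ = 557.3 kN.

φR_n ≈ 557 kN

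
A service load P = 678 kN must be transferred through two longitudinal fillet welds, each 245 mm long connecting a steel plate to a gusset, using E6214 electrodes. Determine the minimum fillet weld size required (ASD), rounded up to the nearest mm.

w = 11 mm

E62XX → F_EXX = 620 MPa.
Total weld length L = 490 mm.
Required throat t_e = P × Ω / (0.6 F_EXX × L) = 678 × 2.0 / (0.6 × 620 × 490 × 10⁻³) = 7.439 mm.
Required leg w = t_e / 0.707 = 10.52 mm → use 11 mm.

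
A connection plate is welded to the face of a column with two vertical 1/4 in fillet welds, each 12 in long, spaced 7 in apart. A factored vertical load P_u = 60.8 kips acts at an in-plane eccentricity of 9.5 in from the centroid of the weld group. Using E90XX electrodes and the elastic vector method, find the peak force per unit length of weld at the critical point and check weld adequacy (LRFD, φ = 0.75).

f_max ≈ 8.46 kip/in; NOT adequate

E90XX → F_EXX = 90 ksi.
Total weld length L_w = 24 in. Treat welds as unit-width lines.
Polar moment about centroid: J = 2[d³/12 + d(b/2)²] = 2[12³/12 + 12×3.5²] = 582 in³.
Direct shear f_v = P/L_w = 60.8 / 24 = 2.533 kip/in (vertical).
Torsion M = P·e = 60.8 × 9.5 = 577.6 kip·in.
Critical point at (x, y) = (3.5, 6) from centroid. f_tx = M·y/J = 5.955 kip/in; f_ty = M·x/J = 3.474 kip/in.
Resultant f_max = √[f_tx² + (f_v + f_ty)²] = √[5.955² + (2.533 + 3.474)²] = 8.458 kip/in.
Capacity per unit length: φr_n = 0.75 × 0.6 × 90 × (0.707 × 0.25) = 7.158 kip/in.
8.458 > 7.158 → NOT adequate.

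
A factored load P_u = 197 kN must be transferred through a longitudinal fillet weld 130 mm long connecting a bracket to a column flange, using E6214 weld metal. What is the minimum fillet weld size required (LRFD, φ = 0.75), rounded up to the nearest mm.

w = 8 mm

E62XX → F_EXX = 620 MPa.
Total weld length L = 130 mm.
Required throat t_e = P_u / (φ × 0.6 F_EXX × L) = 197 / (0.75 × 0.6 × 620 × 130 × 10⁻³) = 5.431 mm.
Required leg w = t_e / 0.707 = 7.682 mm → use 8 mm.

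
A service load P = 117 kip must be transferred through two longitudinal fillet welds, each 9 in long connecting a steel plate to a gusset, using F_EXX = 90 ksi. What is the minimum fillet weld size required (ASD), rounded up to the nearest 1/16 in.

Total weld length L = 18 in.
Required throat t_e = P × Ω / (0.6 F_EXX × L) = 117 × 2.0 / (0.6 × 90 × 18) = 0.2407 in.
Required leg w = t_e / 0.707 = 0.3405 in → use 3/8 in.

w = 3/8 in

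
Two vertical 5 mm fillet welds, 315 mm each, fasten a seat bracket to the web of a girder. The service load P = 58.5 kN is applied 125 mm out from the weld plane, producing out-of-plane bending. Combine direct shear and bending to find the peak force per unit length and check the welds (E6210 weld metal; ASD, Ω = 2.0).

f_max ≈ 240 N/mm; adequate

E62XX → F_EXX = 620 MPa.
L_w = 2 × 315 = 630 mm; section modulus (unit throat) S = 2 × L²/6 = 33080 mm².
Direct shear f_v = P/L_w = 58.5×10³/630 = 92.86 N/mm.
Moment M = P × e = 58.5×10³ × 125 = 7312500 N·mm; bending f_b = M/S = 221.1 N/mm.
f_max = √(f_v² + f_b²) = √(92.86² + 221.1²) = 239.8 N/mm.
r_n/Ω = (1/2.0) × 0.6 × 620 × (0.707 × 5) = 657.5 N/mm → adequate.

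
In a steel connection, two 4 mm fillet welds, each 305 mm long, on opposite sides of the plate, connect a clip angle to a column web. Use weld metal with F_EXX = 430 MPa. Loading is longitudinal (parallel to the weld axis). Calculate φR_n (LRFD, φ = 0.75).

φR_n ≈ 334 kN

Effective throat t_e = 0.707 × 4 = 2.828 mm.
Total length L = 610 mm; A_we = 2.828 × 610 = 1725 mm².
F_nw = 0.6 F_EXX = 0.6 × 430 = 258 MPa.
φR_n = 0.75 × 258 × 1725 × 10⁻³ = 333.8 kN.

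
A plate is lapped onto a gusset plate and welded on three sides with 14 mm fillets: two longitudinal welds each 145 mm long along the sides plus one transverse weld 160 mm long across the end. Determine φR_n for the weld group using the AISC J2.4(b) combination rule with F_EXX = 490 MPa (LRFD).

φR_n ≈ 1060 kN

t_e = 0.707 × 14 = 9.898 mm.
R_nwl = 0.6 × 490 × 9.898 × 290 × 10⁻³ = 843.9 kN (longitudinal, 2 welds).
R_nwt = 0.6 × 490 × 9.898 × 160 × 10⁻³ = 465.6 kN (transverse, base value).
(i) R_nwl + R_nwt = 1310 kN; (ii) 0.85 R_nwl + 1.5 R_nwt = 1416 kN.
R_n = max = 1416 kN [governs: (ii)]; φR_n = 1062 kN.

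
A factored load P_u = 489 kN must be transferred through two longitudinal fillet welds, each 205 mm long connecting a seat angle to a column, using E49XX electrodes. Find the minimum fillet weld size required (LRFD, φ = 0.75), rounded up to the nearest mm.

E49XX → F_EXX = 490 MPa.
Total weld length L = 410 mm.
Required throat t_e = P_u / (φ × 0.6 F_EXX × L) = 489 / (0.75 × 0.6 × 490 × 410 × 10⁻³) = 5.409 mm.
Required leg w = t_e / 0.707 = 7.651 mm → use 8 mm.

w = 8 mm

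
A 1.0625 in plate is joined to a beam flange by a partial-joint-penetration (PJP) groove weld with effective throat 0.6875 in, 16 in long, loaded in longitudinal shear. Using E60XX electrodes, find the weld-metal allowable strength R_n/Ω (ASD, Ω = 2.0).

R_n/Ω ≈ 198 kip

E60XX → F_EXX = 60 ksi.
Effective throat (given) t_e = 0.6875 in.
A_we = 0.6875 × 16 = 11 in².
F_nw = 0.6 F_EXX = 36 ksi.
R_n/Ω = (36 × 11) / 2.0 = 198 kip.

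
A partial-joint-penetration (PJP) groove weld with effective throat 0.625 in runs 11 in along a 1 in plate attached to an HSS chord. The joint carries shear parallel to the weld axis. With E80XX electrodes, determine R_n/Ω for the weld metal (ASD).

R_n/Ω ≈ 165 kips

E80XX → F_EXX = 80 ksi.
Effective throat (given) t_e = 0.625 in.
A_we = 0.625 × 11 = 6.875 in².
F_nw = 0.6 F_EXX = 48 ksi.
R_n/Ω = (48 × 6.875) / 2.0 = 165 kips.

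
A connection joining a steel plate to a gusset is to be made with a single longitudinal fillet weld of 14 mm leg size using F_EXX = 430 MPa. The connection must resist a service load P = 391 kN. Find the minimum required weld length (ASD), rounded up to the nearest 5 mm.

L = 310 mm

Throat t_e = 0.707 × 14 = 9.898 mm.
r_n/Ω = (0.6 × 430 × 9.898) / 2.0 = 1277 N/mm = 1.277 kN/mm.
L_req = P / (r_n/Ω) = 391 / 1.277 = 306.2 mm total.
Round up → use L = 310 mm.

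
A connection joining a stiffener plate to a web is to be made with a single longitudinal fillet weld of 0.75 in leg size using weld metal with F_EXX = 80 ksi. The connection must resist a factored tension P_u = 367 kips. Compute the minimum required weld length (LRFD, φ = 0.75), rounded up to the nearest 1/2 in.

Throat t_e = 0.707 × 0.75 = 0.5302 in.
φr_n = 0.75 × 0.6 × 80 × 0.5302 = 19.09 kips/in.
L_req = P_u / φr_n = 367 / 19.09 = 19.23 in total.
Round up → use L = 19.5 in.

L = 19.5 in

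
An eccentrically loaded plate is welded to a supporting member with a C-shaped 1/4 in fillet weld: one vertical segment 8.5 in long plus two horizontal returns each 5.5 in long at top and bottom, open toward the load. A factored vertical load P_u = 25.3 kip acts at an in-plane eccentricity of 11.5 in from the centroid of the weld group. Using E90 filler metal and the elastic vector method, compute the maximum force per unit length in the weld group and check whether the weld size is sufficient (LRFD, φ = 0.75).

f_max ≈ 6.33 kip/in; adequate

E90XX → F_EXX = 90 ksi.
Total weld length L_w = 19.5 in. Treat welds as unit-width lines.
Centroid: x̄ = 2×5.5×2.75 / 19.5 = 1.551 in from the vertical weld.
Polar moment about centroid: J = I_x + I_y = [8.5³/12 + 2×5.5×4.25²] + [8.5×1.551² + 2(5.5³/12 + 5.5×1.199²)] = 313.9 in³.
Direct shear f_v = P/L_w = 25.3 / 19.5 = 1.297 kip/in (vertical).
Torsion M = P·e = 25.3 × 11.5 = 290.95 kip·in.
Critical point at (x, y) = (3.949, 4.25) from centroid. f_tx = M·y/J = 3.94 kip/in; f_ty = M·x/J = 3.661 kip/in.
Resultant f_max = √[f_tx² + (f_v + f_ty)²] = √[3.94² + (1.297 + 3.661)²] = 6.333 kip/in.
Capacity per unit length: φr_n = 0.75 × 0.6 × 90 × (0.707 × 0.25) = 7.158 kip/in.
6.333 ≤ 7.158 → adequate.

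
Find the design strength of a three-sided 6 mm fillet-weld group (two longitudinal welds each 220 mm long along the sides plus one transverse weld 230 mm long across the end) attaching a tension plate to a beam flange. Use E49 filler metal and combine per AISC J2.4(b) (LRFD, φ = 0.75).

φR_n ≈ 673 kN

E49XX → F_EXX = 490 MPa.
t_e = 0.707 × 6 = 4.242 mm.
R_nwl = 0.6 × 490 × 4.242 × 440 × 10⁻³ = 548.7 kN (longitudinal, 2 welds).
R_nwt = 0.6 × 490 × 4.242 × 230 × 10⁻³ = 286.8 kN (transverse, base value).
(i) R_nwl + R_nwt = 835.6 kN; (ii) 0.85 R_nwl + 1.5 R_nwt = 896.7 kN.
R_n = max = 896.7 kN [governs: (ii)]; φR_n = 672.5 kN.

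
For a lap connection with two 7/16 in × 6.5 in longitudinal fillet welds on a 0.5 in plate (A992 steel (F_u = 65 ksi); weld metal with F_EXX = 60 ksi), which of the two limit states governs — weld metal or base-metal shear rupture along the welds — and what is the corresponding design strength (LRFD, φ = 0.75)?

t_e = 0.707 × 0.4375 = 0.3093 in; L = 13 in.
Weld metal: φR_n = 0.75 × 0.6 × 60 × 0.3093 × 13 = 108.6 kip.
Base metal (shear rupture): φR_n = 0.75 × 0.6 × 65 × 0.5 × 13 = 190.1 kip.
Governing: weld metal.

φR_n ≈ 109 kip (weld metal governs)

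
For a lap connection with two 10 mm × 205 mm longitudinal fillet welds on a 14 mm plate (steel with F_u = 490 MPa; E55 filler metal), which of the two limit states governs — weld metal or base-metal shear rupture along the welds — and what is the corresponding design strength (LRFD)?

E55XX → F_EXX = 550 MPa.
t_e = 0.707 × 10 = 7.07 mm; L = 410 mm.
Weld metal: φR_n = 0.75 × 0.6 × 550 × 7.07 × 410 × 10⁻³ = 717.4 kN.
Base metal (shear rupture): φR_n = 0.75 × 0.6 × 490 × 14 × 410 × 10⁻³ = 1266 kN.
Governing: weld metal.

φR_n ≈ 717 kN (weld metal governs)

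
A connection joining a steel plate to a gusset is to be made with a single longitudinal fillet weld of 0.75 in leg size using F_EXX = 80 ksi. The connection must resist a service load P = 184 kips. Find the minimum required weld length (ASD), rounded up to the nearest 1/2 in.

L = 14.5 in

Throat t_e = 0.707 × 0.75 = 0.5302 in.
r_n/Ω = (0.6 × 80 × 0.5302) / 2.0 = 12.73 kip/in.
L_req = P / (r_n/Ω) = 184 / 12.73 = 14.46 in total.
Round up → use L = 14.5 in.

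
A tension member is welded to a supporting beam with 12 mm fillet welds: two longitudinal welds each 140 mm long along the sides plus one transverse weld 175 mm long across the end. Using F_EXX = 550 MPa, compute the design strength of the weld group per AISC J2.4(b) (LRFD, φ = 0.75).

φR_n ≈ 1050 kN

t_e = 0.707 × 12 = 8.484 mm.
R_nwl = 0.6 × 550 × 8.484 × 280 × 10⁻³ = 783.9 kN (longitudinal, 2 welds).
R_nwt = 0.6 × 550 × 8.484 × 175 × 10⁻³ = 490 kN (transverse, base value).
(i) R_nwl + R_nwt = 1274 kN; (ii) 0.85 R_nwl + 1.5 R_nwt = 1401 kN.
R_n = max = 1401 kN [governs: (ii)]; φR_n = 1051 kN.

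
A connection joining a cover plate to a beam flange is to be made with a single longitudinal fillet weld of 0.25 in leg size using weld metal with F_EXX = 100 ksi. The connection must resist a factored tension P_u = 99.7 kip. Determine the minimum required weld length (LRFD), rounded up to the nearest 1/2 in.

L = 13 in

Throat t_e = 0.707 × 0.25 = 0.1767 in.
φr_n = 0.75 × 0.6 × 100 × 0.1767 = 7.954 kip/in.
L_req = P_u / φr_n = 99.7 / 7.954 = 12.53 in total.
Round up → use L = 13 in.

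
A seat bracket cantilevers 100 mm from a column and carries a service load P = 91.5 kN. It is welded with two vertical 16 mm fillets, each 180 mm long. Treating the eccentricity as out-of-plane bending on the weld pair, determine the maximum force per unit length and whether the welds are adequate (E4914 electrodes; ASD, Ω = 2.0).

f_max ≈ 885 N/mm; adequate

E49XX → F_EXX = 490 MPa.
L_w = 2 × 180 = 360 mm; section modulus (unit throat) S = 2 × L²/6 = 10800 mm².
Direct shear f_v = P/L_w = 91.5×10³/360 = 254.2 N/mm.
Moment M = P × e = 91.5×10³ × 100 = 9150000 N·mm; bending f_b = M/S = 847.2 N/mm.
f_max = √(f_v² + f_b²) = √(254.2² + 847.2²) = 884.5 N/mm.
r_n/Ω = (1/2.0) × 0.6 × 490 × (0.707 × 16) = 1663 N/mm → adequate.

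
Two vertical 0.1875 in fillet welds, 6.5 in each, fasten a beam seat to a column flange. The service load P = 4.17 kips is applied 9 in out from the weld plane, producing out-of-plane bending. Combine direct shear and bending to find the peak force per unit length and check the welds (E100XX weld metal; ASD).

f_max ≈ 2.68 kip/in; adequate

E100XX → F_EXX = 100 ksi.
L_w = 2 × 6.5 = 13 in; section modulus (unit throat) S = 2 × L²/6 = 14.08 in².
Direct shear f_v = P/L_w = 4.17/13 = 0.3208 kip/in.
Moment M = P × e = 4.17 × 9 = 37.53 kip·in; bending f_b = M/S = 2.665 kip/in.
f_max = √(f_v² + f_b²) = √(0.3208² + 2.665²) = 2.684 kip/in.
r_n/Ω = (1/2.0) × 0.6 × 100 × (0.707 × 0.1875) = 3.977 kip/in → adequate.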